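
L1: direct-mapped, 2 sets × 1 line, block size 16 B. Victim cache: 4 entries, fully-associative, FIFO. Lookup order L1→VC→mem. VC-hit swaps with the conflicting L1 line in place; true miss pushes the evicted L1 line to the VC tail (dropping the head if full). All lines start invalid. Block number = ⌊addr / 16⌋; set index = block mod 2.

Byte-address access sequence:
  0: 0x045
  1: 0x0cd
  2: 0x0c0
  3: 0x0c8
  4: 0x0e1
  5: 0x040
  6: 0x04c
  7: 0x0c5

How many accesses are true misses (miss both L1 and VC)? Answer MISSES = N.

MISSES = 3

  [0] addr=0x45 blk=4 s=0: MISS | VC []
  [1] addr=0xcd blk=12 s=0: MISS | VC [4]
  [2] addr=0xc0 blk=12 s=0: L1-HIT | VC [4]
  [3] addr=0xc8 blk=12 s=0: L1-HIT | VC [4]
  [4] addr=0xe1 blk=14 s=0: MISS | VC [4, 12]
  [5] addr=0x40 blk=4 s=0: VC-HIT | VC [14, 12]
  [6] addr=0x4c blk=4 s=0: L1-HIT | VC [14, 12]
  [7] addr=0xc5 blk=12 s=0: VC-HIT | VC [14, 4]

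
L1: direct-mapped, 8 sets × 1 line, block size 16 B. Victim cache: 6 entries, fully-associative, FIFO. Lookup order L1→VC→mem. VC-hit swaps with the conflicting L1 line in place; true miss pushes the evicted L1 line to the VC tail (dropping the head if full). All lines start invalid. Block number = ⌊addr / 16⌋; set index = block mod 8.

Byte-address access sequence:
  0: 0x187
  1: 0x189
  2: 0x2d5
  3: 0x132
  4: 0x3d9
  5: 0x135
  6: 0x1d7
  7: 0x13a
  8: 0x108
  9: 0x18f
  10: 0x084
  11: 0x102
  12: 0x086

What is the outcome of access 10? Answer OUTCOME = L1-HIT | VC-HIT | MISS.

  [0] addr=0x187 blk=24 s=0: MISS | VC []
  [1] addr=0x189 blk=24 s=0: L1-HIT | VC []
  [2] addr=0x2d5 blk=45 s=5: MISS | VC []
  [3] addr=0x132 blk=19 s=3: MISS | VC []
  [4] addr=0x3d9 blk=61 s=5: MISS | VC [45]
  [5] addr=0x135 blk=19 s=3: L1-HIT | VC [45]
  [6] addr=0x1d7 blk=29 s=5: MISS | VC [45, 61]
  [7] addr=0x13a blk=19 s=3: L1-HIT | VC [45, 61]
  [8] addr=0x108 blk=16 s=0: MISS | VC [45, 61, 24]
  [9] addr=0x18f blk=24 s=0: VC-HIT | VC [45, 61, 16]
  [10] addr=0x84 blk=8 s=0: MISS | VC [45, 61, 16, 24]
  [11] addr=0x102 blk=16 s=0: VC-HIT | VC [45, 61, 8, 24]
  [12] addr=0x86 blk=8 s=0: VC-HIT | VC [45, 61, 16, 24]

OUTCOME = MISS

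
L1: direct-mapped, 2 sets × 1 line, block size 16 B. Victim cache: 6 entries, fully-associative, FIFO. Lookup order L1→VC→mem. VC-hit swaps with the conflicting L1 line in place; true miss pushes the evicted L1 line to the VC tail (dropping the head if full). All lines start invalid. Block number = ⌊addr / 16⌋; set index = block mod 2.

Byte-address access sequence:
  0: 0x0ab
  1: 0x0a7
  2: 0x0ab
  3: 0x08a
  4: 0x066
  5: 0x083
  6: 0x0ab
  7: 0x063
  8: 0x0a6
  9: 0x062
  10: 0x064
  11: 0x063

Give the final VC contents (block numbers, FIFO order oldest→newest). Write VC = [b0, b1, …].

  [0] addr=0xab blk=10 s=0: MISS | VC []
  [1] addr=0xa7 blk=10 s=0: L1-HIT | VC []
  [2] addr=0xab blk=10 s=0: L1-HIT | VC []
  [3] addr=0x8a blk=8 s=0: MISS | VC [10]
  [4] addr=0x66 blk=6 s=0: MISS | VC [10, 8]
  [5] addr=0x83 blk=8 s=0: VC-HIT | VC [10, 6]
  [6] addr=0xab blk=10 s=0: VC-HIT | VC [8, 6]
  [7] addr=0x63 blk=6 s=0: VC-HIT | VC [8, 10]
  [8] addr=0xa6 blk=10 s=0: VC-HIT | VC [8, 6]
  [9] addr=0x62 blk=6 s=0: VC-HIT | VC [8, 10]
  [10] addr=0x64 blk=6 s=0: L1-HIT | VC [8, 10]
  [11] addr=0x63 blk=6 s=0: L1-HIT | VC [8, 10]

VC = [8, 10]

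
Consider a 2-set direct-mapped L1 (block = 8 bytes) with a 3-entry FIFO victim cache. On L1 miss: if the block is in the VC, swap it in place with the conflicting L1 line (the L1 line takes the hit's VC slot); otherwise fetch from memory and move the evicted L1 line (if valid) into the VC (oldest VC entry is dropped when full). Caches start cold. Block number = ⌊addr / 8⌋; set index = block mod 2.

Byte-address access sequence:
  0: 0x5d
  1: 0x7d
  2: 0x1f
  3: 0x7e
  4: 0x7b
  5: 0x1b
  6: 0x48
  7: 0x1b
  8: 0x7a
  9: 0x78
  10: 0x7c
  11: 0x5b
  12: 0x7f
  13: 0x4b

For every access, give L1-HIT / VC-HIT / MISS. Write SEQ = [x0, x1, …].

#0 0x5d→b11/s1 MISS; vc=[]
#1 0x7d→b15/s1 MISS; vc=[11]
#2 0x1f→b3/s1 MISS; vc=[11,15]
#3 0x7e→b15/s1 VC-HIT; vc=[11,3]
#4 0x7b→b15/s1 L1-HIT; vc=[11,3]
#5 0x1b→b3/s1 VC-HIT; vc=[11,15]
#6 0x48→b9/s1 MISS; vc=[11,15,3]
#7 0x1b→b3/s1 VC-HIT; vc=[11,15,9]
#8 0x7a→b15/s1 VC-HIT; vc=[11,3,9]
#9 0x78→b15/s1 L1-HIT; vc=[11,3,9]
#10 0x7c→b15/s1 L1-HIT; vc=[11,3,9]
#11 0x5b→b11/s1 VC-HIT; vc=[15,3,9]
#12 0x7f→b15/s1 VC-HIT; vc=[11,3,9]
#13 0x4b→b9/s1 VC-HIT; vc=[11,3,15]

SEQ = [MISS, MISS, MISS, VC-HIT, L1-HIT, VC-HIT, MISS, VC-HIT, VC-HIT, L1-HIT, L1-HIT, VC-HIT, VC-HIT, VC-HIT]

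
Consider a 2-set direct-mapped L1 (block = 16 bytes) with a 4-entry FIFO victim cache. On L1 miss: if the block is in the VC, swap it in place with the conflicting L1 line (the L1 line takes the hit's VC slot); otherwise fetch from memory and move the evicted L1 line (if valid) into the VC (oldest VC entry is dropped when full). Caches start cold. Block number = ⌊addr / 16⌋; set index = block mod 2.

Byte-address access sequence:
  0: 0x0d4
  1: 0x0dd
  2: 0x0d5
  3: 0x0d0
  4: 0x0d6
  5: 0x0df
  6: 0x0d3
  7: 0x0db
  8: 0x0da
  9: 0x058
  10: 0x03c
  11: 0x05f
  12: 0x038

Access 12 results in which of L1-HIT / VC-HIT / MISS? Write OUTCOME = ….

#0 0xd4→b13/s1 MISS; vc=[]
#1 0xdd→b13/s1 L1-HIT; vc=[]
#2 0xd5→b13/s1 L1-HIT; vc=[]
#3 0xd0→b13/s1 L1-HIT; vc=[]
#4 0xd6→b13/s1 L1-HIT; vc=[]
#5 0xdf→b13/s1 L1-HIT; vc=[]
#6 0xd3→b13/s1 L1-HIT; vc=[]
#7 0xdb→b13/s1 L1-HIT; vc=[]
#8 0xda→b13/s1 L1-HIT; vc=[]
#9 0x58→b5/s1 MISS; vc=[13]
#10 0x3c→b3/s1 MISS; vc=[13,5]
#11 0x5f→b5/s1 VC-HIT; vc=[13,3]
#12 0x38→b3/s1 VC-HIT; vc=[13,5]

OUTCOME = VC-HIT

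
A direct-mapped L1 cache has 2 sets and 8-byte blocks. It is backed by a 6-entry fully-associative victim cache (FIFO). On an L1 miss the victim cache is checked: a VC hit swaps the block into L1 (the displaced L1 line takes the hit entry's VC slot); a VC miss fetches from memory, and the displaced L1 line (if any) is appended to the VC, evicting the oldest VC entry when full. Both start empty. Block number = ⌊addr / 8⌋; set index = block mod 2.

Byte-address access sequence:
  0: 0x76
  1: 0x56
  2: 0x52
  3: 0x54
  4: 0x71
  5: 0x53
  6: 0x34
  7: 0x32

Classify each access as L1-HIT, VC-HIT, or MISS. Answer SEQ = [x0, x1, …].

SEQ = [MISS, MISS, L1-HIT, L1-HIT, VC-HIT, VC-HIT, MISS, L1-HIT]

  [0] addr=0x76 blk=14 s=0: MISS | VC []
  [1] addr=0x56 blk=10 s=0: MISS | VC [14]
  [2] addr=0x52 blk=10 s=0: L1-HIT | VC [14]
  [3] addr=0x54 blk=10 s=0: L1-HIT | VC [14]
  [4] addr=0x71 blk=14 s=0: VC-HIT | VC [10]
  [5] addr=0x53 blk=10 s=0: VC-HIT | VC [14]
  [6] addr=0x34 blk=6 s=0: MISS | VC [14, 10]
  [7] addr=0x32 blk=6 s=0: L1-HIT | VC [14, 10]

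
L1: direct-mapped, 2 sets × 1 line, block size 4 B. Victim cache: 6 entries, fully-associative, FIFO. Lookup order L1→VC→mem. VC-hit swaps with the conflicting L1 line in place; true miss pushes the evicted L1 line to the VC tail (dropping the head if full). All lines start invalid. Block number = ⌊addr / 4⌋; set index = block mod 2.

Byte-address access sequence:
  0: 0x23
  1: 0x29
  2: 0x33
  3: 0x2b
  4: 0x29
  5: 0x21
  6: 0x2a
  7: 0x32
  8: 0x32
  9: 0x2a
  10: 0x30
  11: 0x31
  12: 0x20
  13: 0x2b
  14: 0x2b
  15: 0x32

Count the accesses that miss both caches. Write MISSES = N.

0: 0x23 (blk 8, set 0) → MISS  vc=[]
1: 0x29 (blk 10, set 0) → MISS  vc=[8]
2: 0x33 (blk 12, set 0) → MISS  vc=[8, 10]
3: 0x2b (blk 10, set 0) → VC-HIT  vc=[8, 12]
4: 0x29 (blk 10, set 0) → L1-HIT  vc=[8, 12]
5: 0x21 (blk 8, set 0) → VC-HIT  vc=[10, 12]
6: 0x2a (blk 10, set 0) → VC-HIT  vc=[8, 12]
7: 0x32 (blk 12, set 0) → VC-HIT  vc=[8, 10]
8: 0x32 (blk 12, set 0) → L1-HIT  vc=[8, 10]
9: 0x2a (blk 10, set 0) → VC-HIT  vc=[8, 12]
10: 0x30 (blk 12, set 0) → VC-HIT  vc=[8, 10]
11: 0x31 (blk 12, set 0) → L1-HIT  vc=[8, 10]
12: 0x20 (blk 8, set 0) → VC-HIT  vc=[12, 10]
13: 0x2b (blk 10, set 0) → VC-HIT  vc=[12, 8]
14: 0x2b (blk 10, set 0) → L1-HIT  vc=[12, 8]
15: 0x32 (blk 12, set 0) → VC-HIT  vc=[10, 8]

MISSES = 3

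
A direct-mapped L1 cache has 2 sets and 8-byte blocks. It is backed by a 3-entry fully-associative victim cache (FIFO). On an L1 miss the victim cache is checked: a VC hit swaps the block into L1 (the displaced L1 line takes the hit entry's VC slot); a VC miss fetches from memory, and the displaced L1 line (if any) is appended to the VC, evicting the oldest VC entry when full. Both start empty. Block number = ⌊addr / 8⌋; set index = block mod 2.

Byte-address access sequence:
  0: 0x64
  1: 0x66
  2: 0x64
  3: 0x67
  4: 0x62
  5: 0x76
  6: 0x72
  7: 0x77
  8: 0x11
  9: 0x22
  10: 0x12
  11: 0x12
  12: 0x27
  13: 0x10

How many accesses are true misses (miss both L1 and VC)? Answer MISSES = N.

#0 0x64→b12/s0 MISS; vc=[]
#1 0x66→b12/s0 L1-HIT; vc=[]
#2 0x64→b12/s0 L1-HIT; vc=[]
#3 0x67→b12/s0 L1-HIT; vc=[]
#4 0x62→b12/s0 L1-HIT; vc=[]
#5 0x76→b14/s0 MISS; vc=[12]
#6 0x72→b14/s0 L1-HIT; vc=[12]
#7 0x77→b14/s0 L1-HIT; vc=[12]
#8 0x11→b2/s0 MISS; vc=[12,14]
#9 0x22→b4/s0 MISS; vc=[12,14,2]
#10 0x12→b2/s0 VC-HIT; vc=[12,14,4]
#11 0x12→b2/s0 L1-HIT; vc=[12,14,4]
#12 0x27→b4/s0 VC-HIT; vc=[12,14,2]
#13 0x10→b2/s0 VC-HIT; vc=[12,14,4]

MISSES = 4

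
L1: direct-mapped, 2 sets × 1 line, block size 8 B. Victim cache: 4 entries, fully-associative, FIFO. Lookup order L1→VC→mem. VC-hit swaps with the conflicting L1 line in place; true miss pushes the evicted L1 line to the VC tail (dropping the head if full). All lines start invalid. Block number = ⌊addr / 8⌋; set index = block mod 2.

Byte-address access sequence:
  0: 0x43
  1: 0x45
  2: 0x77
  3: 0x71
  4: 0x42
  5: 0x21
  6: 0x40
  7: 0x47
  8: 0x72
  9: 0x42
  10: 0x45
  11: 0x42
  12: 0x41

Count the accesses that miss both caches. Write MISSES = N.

MISSES = 3

#0 0x43→b8/s0 MISS; vc=[]
#1 0x45→b8/s0 L1-HIT; vc=[]
#2 0x77→b14/s0 MISS; vc=[8]
#3 0x71→b14/s0 L1-HIT; vc=[8]
#4 0x42→b8/s0 VC-HIT; vc=[14]
#5 0x21→b4/s0 MISS; vc=[14,8]
#6 0x40→b8/s0 VC-HIT; vc=[14,4]
#7 0x47→b8/s0 L1-HIT; vc=[14,4]
#8 0x72→b14/s0 VC-HIT; vc=[8,4]
#9 0x42→b8/s0 VC-HIT; vc=[14,4]
#10 0x45→b8/s0 L1-HIT; vc=[14,4]
#11 0x42→b8/s0 L1-HIT; vc=[14,4]
#12 0x41→b8/s0 L1-HIT; vc=[14,4]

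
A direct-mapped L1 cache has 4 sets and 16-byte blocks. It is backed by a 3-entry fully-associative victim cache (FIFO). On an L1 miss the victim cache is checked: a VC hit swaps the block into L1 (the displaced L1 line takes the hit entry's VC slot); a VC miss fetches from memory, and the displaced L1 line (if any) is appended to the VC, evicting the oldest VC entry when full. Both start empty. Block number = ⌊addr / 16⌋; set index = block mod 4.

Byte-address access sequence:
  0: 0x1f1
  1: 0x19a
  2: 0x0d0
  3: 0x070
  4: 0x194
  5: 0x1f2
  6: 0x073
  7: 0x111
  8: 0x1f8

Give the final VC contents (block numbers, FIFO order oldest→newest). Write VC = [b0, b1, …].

VC = [13, 7, 25]

#0 0x1f1→b31/s3 MISS; vc=[]
#1 0x19a→b25/s1 MISS; vc=[]
#2 0xd0→b13/s1 MISS; vc=[25]
#3 0x70→b7/s3 MISS; vc=[25,31]
#4 0x194→b25/s1 VC-HIT; vc=[13,31]
#5 0x1f2→b31/s3 VC-HIT; vc=[13,7]
#6 0x73→b7/s3 VC-HIT; vc=[13,31]
#7 0x111→b17/s1 MISS; vc=[13,31,25]
#8 0x1f8→b31/s3 VC-HIT; vc=[13,7,25]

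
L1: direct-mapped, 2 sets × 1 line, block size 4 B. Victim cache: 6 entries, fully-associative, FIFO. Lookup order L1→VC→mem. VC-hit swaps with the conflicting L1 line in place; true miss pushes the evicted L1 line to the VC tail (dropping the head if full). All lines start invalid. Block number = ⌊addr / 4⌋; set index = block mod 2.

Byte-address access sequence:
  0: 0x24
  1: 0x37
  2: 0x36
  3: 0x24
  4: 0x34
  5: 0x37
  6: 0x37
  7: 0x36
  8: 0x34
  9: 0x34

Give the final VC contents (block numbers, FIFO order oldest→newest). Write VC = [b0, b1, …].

VC = [9]

#0 0x24→b9/s1 MISS; vc=[]
#1 0x37→b13/s1 MISS; vc=[9]
#2 0x36→b13/s1 L1-HIT; vc=[9]
#3 0x24→b9/s1 VC-HIT; vc=[13]
#4 0x34→b13/s1 VC-HIT; vc=[9]
#5 0x37→b13/s1 L1-HIT; vc=[9]
#6 0x37→b13/s1 L1-HIT; vc=[9]
#7 0x36→b13/s1 L1-HIT; vc=[9]
#8 0x34→b13/s1 L1-HIT; vc=[9]
#9 0x34→b13/s1 L1-HIT; vc=[9]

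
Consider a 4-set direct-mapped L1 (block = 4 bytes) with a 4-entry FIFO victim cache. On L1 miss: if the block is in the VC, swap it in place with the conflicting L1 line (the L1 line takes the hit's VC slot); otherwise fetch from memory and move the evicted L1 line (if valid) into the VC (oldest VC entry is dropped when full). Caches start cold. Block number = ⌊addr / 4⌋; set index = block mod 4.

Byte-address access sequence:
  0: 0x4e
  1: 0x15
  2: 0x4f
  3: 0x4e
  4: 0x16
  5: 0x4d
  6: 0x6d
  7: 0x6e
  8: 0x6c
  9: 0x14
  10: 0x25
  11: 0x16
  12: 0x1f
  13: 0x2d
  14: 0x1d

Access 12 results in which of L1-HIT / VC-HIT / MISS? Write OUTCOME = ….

0: 0x4e (blk 19, set 3) → MISS  vc=[]
1: 0x15 (blk 5, set 1) → MISS  vc=[]
2: 0x4f (blk 19, set 3) → L1-HIT  vc=[]
3: 0x4e (blk 19, set 3) → L1-HIT  vc=[]
4: 0x16 (blk 5, set 1) → L1-HIT  vc=[]
5: 0x4d (blk 19, set 3) → L1-HIT  vc=[]
6: 0x6d (blk 27, set 3) → MISS  vc=[19]
7: 0x6e (blk 27, set 3) → L1-HIT  vc=[19]
8: 0x6c (blk 27, set 3) → L1-HIT  vc=[19]
9: 0x14 (blk 5, set 1) → L1-HIT  vc=[19]
10: 0x25 (blk 9, set 1) → MISS  vc=[19, 5]
11: 0x16 (blk 5, set 1) → VC-HIT  vc=[19, 9]
12: 0x1f (blk 7, set 3) → MISS  vc=[19, 9, 27]
13: 0x2d (blk 11, set 3) → MISS  vc=[19, 9, 27, 7]
14: 0x1d (blk 7, set 3) → VC-HIT  vc=[19, 9, 27, 11]

OUTCOME = MISS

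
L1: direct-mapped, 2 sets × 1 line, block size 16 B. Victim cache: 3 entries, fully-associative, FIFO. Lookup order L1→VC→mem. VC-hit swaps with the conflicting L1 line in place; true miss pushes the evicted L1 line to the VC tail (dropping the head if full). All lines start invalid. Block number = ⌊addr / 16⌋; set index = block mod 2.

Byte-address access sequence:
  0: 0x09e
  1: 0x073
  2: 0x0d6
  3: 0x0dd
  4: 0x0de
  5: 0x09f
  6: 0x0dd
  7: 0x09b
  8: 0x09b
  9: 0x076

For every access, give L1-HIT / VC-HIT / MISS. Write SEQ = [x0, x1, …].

SEQ = [MISS, MISS, MISS, L1-HIT, L1-HIT, VC-HIT, VC-HIT, VC-HIT, L1-HIT, VC-HIT]

  [0] addr=0x9e blk=9 s=1: MISS | VC []
  [1] addr=0x73 blk=7 s=1: MISS | VC [9]
  [2] addr=0xd6 blk=13 s=1: MISS | VC [9, 7]
  [3] addr=0xdd blk=13 s=1: L1-HIT | VC [9, 7]
  [4] addr=0xde blk=13 s=1: L1-HIT | VC [9, 7]
  [5] addr=0x9f blk=9 s=1: VC-HIT | VC [13, 7]
  [6] addr=0xdd blk=13 s=1: VC-HIT | VC [9, 7]
  [7] addr=0x9b blk=9 s=1: VC-HIT | VC [13, 7]
  [8] addr=0x9b blk=9 s=1: L1-HIT | VC [13, 7]
  [9] addr=0x76 blk=7 s=1: VC-HIT | VC [13, 9]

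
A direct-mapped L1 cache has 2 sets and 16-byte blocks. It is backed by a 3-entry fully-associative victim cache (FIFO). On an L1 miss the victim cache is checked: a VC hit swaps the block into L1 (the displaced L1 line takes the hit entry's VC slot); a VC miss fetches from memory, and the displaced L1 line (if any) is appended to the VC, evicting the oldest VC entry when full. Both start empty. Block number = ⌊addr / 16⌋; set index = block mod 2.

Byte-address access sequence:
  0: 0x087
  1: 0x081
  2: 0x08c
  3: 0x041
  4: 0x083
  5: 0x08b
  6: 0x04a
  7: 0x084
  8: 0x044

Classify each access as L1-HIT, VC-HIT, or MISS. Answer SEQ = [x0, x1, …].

  [0] addr=0x87 blk=8 s=0: MISS | VC []
  [1] addr=0x81 blk=8 s=0: L1-HIT | VC []
  [2] addr=0x8c blk=8 s=0: L1-HIT | VC []
  [3] addr=0x41 blk=4 s=0: MISS | VC [8]
  [4] addr=0x83 blk=8 s=0: VC-HIT | VC [4]
  [5] addr=0x8b blk=8 s=0: L1-HIT | VC [4]
  [6] addr=0x4a blk=4 s=0: VC-HIT | VC [8]
  [7] addr=0x84 blk=8 s=0: VC-HIT | VC [4]
  [8] addr=0x44 blk=4 s=0: VC-HIT | VC [8]

SEQ = [MISS, L1-HIT, L1-HIT, MISS, VC-HIT, L1-HIT, VC-HIT, VC-HIT, VC-HIT]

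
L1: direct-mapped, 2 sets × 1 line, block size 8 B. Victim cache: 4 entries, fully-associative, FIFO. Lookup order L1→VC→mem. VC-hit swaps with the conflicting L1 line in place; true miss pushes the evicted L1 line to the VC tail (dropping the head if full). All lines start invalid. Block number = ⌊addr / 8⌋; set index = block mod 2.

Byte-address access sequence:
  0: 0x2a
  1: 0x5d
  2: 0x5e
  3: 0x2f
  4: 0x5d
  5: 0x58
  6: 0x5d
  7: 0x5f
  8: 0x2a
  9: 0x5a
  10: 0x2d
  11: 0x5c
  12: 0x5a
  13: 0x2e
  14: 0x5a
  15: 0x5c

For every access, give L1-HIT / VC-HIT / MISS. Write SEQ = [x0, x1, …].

SEQ = [MISS, MISS, L1-HIT, VC-HIT, VC-HIT, L1-HIT, L1-HIT, L1-HIT, VC-HIT, VC-HIT, VC-HIT, VC-HIT, L1-HIT, VC-HIT, VC-HIT, L1-HIT]

  [0] addr=0x2a blk=5 s=1: MISS | VC []
  [1] addr=0x5d blk=11 s=1: MISS | VC [5]
  [2] addr=0x5e blk=11 s=1: L1-HIT | VC [5]
  [3] addr=0x2f blk=5 s=1: VC-HIT | VC [11]
  [4] addr=0x5d blk=11 s=1: VC-HIT | VC [5]
  [5] addr=0x58 blk=11 s=1: L1-HIT | VC [5]
  [6] addr=0x5d blk=11 s=1: L1-HIT | VC [5]
  [7] addr=0x5f blk=11 s=1: L1-HIT | VC [5]
  [8] addr=0x2a blk=5 s=1: VC-HIT | VC [11]
  [9] addr=0x5a blk=11 s=1: VC-HIT | VC [5]
  [10] addr=0x2d blk=5 s=1: VC-HIT | VC [11]
  [11] addr=0x5c blk=11 s=1: VC-HIT | VC [5]
  [12] addr=0x5a blk=11 s=1: L1-HIT | VC [5]
  [13] addr=0x2e blk=5 s=1: VC-HIT | VC [11]
  [14] addr=0x5a blk=11 s=1: VC-HIT | VC [5]
  [15] addr=0x5c blk=11 s=1: L1-HIT | VC [5]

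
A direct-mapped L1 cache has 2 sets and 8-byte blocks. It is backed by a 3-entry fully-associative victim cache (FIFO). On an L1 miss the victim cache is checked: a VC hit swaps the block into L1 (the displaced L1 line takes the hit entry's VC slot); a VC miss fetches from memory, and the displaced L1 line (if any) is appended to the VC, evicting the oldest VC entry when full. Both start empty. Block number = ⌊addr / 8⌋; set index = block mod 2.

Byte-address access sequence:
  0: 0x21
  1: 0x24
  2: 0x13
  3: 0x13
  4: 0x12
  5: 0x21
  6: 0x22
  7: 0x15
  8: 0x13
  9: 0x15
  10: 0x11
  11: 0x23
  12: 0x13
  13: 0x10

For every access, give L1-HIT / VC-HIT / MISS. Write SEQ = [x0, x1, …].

#0 0x21→b4/s0 MISS; vc=[]
#1 0x24→b4/s0 L1-HIT; vc=[]
#2 0x13→b2/s0 MISS; vc=[4]
#3 0x13→b2/s0 L1-HIT; vc=[4]
#4 0x12→b2/s0 L1-HIT; vc=[4]
#5 0x21→b4/s0 VC-HIT; vc=[2]
#6 0x22→b4/s0 L1-HIT; vc=[2]
#7 0x15→b2/s0 VC-HIT; vc=[4]
#8 0x13→b2/s0 L1-HIT; vc=[4]
#9 0x15→b2/s0 L1-HIT; vc=[4]
#10 0x11→b2/s0 L1-HIT; vc=[4]
#11 0x23→b4/s0 VC-HIT; vc=[2]
#12 0x13→b2/s0 VC-HIT; vc=[4]
#13 0x10→b2/s0 L1-HIT; vc=[4]

SEQ = [MISS, L1-HIT, MISS, L1-HIT, L1-HIT, VC-HIT, L1-HIT, VC-HIT, L1-HIT, L1-HIT, L1-HIT, VC-HIT, VC-HIT, L1-HIT]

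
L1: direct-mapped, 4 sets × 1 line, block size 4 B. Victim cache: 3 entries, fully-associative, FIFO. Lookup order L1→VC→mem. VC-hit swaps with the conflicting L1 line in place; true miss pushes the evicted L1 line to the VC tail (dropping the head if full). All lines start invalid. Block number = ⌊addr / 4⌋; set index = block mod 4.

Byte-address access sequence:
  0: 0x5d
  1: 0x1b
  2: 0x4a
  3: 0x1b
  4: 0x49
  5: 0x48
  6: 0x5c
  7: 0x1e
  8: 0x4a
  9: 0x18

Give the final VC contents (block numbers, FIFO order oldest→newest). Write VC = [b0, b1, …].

  [0] addr=0x5d blk=23 s=3: MISS | VC []
  [1] addr=0x1b blk=6 s=2: MISS | VC []
  [2] addr=0x4a blk=18 s=2: MISS | VC [6]
  [3] addr=0x1b blk=6 s=2: VC-HIT | VC [18]
  [4] addr=0x49 blk=18 s=2: VC-HIT | VC [6]
  [5] addr=0x48 blk=18 s=2: L1-HIT | VC [6]
  [6] addr=0x5c blk=23 s=3: L1-HIT | VC [6]
  [7] addr=0x1e blk=7 s=3: MISS | VC [6, 23]
  [8] addr=0x4a blk=18 s=2: L1-HIT | VC [6, 23]
  [9] addr=0x18 blk=6 s=2: VC-HIT | VC [18, 23]

VC = [18, 23]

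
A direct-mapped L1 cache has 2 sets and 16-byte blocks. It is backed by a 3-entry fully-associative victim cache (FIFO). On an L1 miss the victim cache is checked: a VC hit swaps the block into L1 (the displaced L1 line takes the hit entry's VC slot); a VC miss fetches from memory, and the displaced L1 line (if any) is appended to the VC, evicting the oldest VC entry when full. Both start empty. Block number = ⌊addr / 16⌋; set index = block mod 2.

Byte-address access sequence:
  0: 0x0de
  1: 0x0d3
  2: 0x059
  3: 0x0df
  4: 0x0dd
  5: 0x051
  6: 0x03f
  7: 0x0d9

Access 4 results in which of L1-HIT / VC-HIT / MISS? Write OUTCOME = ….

  [0] addr=0xde blk=13 s=1: MISS | VC []
  [1] addr=0xd3 blk=13 s=1: L1-HIT | VC []
  [2] addr=0x59 blk=5 s=1: MISS | VC [13]
  [3] addr=0xdf blk=13 s=1: VC-HIT | VC [5]
  [4] addr=0xdd blk=13 s=1: L1-HIT | VC [5]
  [5] addr=0x51 blk=5 s=1: VC-HIT | VC [13]
  [6] addr=0x3f blk=3 s=1: MISS | VC [13, 5]
  [7] addr=0xd9 blk=13 s=1: VC-HIT | VC [3, 5]

OUTCOME = L1-HIT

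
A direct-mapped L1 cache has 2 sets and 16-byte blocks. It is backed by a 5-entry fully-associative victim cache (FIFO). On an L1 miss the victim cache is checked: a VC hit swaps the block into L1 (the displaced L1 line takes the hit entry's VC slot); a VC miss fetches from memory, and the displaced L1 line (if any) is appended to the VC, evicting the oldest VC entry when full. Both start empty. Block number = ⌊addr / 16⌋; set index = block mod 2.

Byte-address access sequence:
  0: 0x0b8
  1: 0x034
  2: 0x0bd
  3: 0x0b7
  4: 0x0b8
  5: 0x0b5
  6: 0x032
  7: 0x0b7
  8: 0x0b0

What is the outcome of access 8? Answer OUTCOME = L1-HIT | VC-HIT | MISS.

OUTCOME = L1-HIT

#0 0xb8→b11/s1 MISS; vc=[]
#1 0x34→b3/s1 MISS; vc=[11]
#2 0xbd→b11/s1 VC-HIT; vc=[3]
#3 0xb7→b11/s1 L1-HIT; vc=[3]
#4 0xb8→b11/s1 L1-HIT; vc=[3]
#5 0xb5→b11/s1 L1-HIT; vc=[3]
#6 0x32→b3/s1 VC-HIT; vc=[11]
#7 0xb7→b11/s1 VC-HIT; vc=[3]
#8 0xb0→b11/s1 L1-HIT; vc=[3]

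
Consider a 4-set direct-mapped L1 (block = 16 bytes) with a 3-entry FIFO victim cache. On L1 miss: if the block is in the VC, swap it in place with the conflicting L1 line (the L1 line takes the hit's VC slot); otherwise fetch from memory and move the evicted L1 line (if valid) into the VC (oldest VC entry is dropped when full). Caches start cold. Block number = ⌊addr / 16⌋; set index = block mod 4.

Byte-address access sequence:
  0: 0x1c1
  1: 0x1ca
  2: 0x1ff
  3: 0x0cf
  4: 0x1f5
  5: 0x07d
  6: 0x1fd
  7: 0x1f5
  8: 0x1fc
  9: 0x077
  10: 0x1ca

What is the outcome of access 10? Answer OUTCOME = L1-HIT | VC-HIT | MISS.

OUTCOME = VC-HIT

#0 0x1c1→b28/s0 MISS; vc=[]
#1 0x1ca→b28/s0 L1-HIT; vc=[]
#2 0x1ff→b31/s3 MISS; vc=[]
#3 0xcf→b12/s0 MISS; vc=[28]
#4 0x1f5→b31/s3 L1-HIT; vc=[28]
#5 0x7d→b7/s3 MISS; vc=[28,31]
#6 0x1fd→b31/s3 VC-HIT; vc=[28,7]
#7 0x1f5→b31/s3 L1-HIT; vc=[28,7]
#8 0x1fc→b31/s3 L1-HIT; vc=[28,7]
#9 0x77→b7/s3 VC-HIT; vc=[28,31]
#10 0x1ca→b28/s0 VC-HIT; vc=[12,31]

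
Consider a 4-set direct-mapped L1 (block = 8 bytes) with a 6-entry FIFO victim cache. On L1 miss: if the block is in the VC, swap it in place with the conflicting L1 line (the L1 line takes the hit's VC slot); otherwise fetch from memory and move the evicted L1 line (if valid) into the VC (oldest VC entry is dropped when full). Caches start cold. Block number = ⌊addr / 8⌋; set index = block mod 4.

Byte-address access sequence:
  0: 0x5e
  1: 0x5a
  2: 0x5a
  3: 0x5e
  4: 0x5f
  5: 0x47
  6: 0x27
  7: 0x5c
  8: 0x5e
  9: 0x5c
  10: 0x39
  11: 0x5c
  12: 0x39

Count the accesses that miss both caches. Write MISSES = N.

#0 0x5e→b11/s3 MISS; vc=[]
#1 0x5a→b11/s3 L1-HIT; vc=[]
#2 0x5a→b11/s3 L1-HIT; vc=[]
#3 0x5e→b11/s3 L1-HIT; vc=[]
#4 0x5f→b11/s3 L1-HIT; vc=[]
#5 0x47→b8/s0 MISS; vc=[]
#6 0x27→b4/s0 MISS; vc=[8]
#7 0x5c→b11/s3 L1-HIT; vc=[8]
#8 0x5e→b11/s3 L1-HIT; vc=[8]
#9 0x5c→b11/s3 L1-HIT; vc=[8]
#10 0x39→b7/s3 MISS; vc=[8,11]
#11 0x5c→b11/s3 VC-HIT; vc=[8,7]
#12 0x39→b7/s3 VC-HIT; vc=[8,11]

MISSES = 4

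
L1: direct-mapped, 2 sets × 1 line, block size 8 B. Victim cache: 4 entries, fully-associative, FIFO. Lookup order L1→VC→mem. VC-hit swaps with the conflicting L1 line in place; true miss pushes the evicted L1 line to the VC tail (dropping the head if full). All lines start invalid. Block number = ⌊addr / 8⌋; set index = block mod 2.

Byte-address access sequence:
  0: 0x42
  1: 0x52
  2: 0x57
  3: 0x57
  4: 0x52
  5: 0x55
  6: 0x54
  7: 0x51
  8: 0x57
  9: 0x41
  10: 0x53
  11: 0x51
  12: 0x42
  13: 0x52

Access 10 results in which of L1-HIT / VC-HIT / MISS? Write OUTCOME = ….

#0 0x42→b8/s0 MISS; vc=[]
#1 0x52→b10/s0 MISS; vc=[8]
#2 0x57→b10/s0 L1-HIT; vc=[8]
#3 0x57→b10/s0 L1-HIT; vc=[8]
#4 0x52→b10/s0 L1-HIT; vc=[8]
#5 0x55→b10/s0 L1-HIT; vc=[8]
#6 0x54→b10/s0 L1-HIT; vc=[8]
#7 0x51→b10/s0 L1-HIT; vc=[8]
#8 0x57→b10/s0 L1-HIT; vc=[8]
#9 0x41→b8/s0 VC-HIT; vc=[10]
#10 0x53→b10/s0 VC-HIT; vc=[8]
#11 0x51→b10/s0 L1-HIT; vc=[8]
#12 0x42→b8/s0 VC-HIT; vc=[10]
#13 0x52→b10/s0 VC-HIT; vc=[8]

OUTCOME = VC-HIT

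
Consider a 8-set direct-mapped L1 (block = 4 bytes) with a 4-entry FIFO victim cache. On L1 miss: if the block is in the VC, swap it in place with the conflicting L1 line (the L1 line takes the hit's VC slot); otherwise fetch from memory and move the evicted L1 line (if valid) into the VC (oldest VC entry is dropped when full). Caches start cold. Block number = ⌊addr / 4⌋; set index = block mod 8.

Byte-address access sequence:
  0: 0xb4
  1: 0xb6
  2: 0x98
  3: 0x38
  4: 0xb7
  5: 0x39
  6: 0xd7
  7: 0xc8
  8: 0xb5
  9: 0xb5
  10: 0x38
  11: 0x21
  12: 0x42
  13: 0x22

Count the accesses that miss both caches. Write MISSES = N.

0: 0xb4 (blk 45, set 5) → MISS  vc=[]
1: 0xb6 (blk 45, set 5) → L1-HIT  vc=[]
2: 0x98 (blk 38, set 6) → MISS  vc=[]
3: 0x38 (blk 14, set 6) → MISS  vc=[38]
4: 0xb7 (blk 45, set 5) → L1-HIT  vc=[38]
5: 0x39 (blk 14, set 6) → L1-HIT  vc=[38]
6: 0xd7 (blk 53, set 5) → MISS  vc=[38, 45]
7: 0xc8 (blk 50, set 2) → MISS  vc=[38, 45]
8: 0xb5 (blk 45, set 5) → VC-HIT  vc=[38, 53]
9: 0xb5 (blk 45, set 5) → L1-HIT  vc=[38, 53]
10: 0x38 (blk 14, set 6) → L1-HIT  vc=[38, 53]
11: 0x21 (blk 8, set 0) → MISS  vc=[38, 53]
12: 0x42 (blk 16, set 0) → MISS  vc=[38, 53, 8]
13: 0x22 (blk 8, set 0) → VC-HIT  vc=[38, 53, 16]

MISSES = 7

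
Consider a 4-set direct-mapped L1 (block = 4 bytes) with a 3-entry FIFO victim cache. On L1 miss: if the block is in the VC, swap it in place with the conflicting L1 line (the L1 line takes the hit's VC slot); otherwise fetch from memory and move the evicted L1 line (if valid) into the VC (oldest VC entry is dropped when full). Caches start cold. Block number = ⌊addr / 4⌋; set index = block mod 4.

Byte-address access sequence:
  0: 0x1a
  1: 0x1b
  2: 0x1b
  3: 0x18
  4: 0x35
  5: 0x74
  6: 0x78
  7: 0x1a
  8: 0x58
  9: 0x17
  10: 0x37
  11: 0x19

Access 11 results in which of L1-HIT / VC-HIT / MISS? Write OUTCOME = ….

OUTCOME = VC-HIT

#0 0x1a→b6/s2 MISS; vc=[]
#1 0x1b→b6/s2 L1-HIT; vc=[]
#2 0x1b→b6/s2 L1-HIT; vc=[]
#3 0x18→b6/s2 L1-HIT; vc=[]
#4 0x35→b13/s1 MISS; vc=[]
#5 0x74→b29/s1 MISS; vc=[13]
#6 0x78→b30/s2 MISS; vc=[13,6]
#7 0x1a→b6/s2 VC-HIT; vc=[13,30]
#8 0x58→b22/s2 MISS; vc=[13,30,6]
#9 0x17→b5/s1 MISS; vc=[30,6,29]
#10 0x37→b13/s1 MISS; vc=[6,29,5]
#11 0x19→b6/s2 VC-HIT; vc=[22,29,5]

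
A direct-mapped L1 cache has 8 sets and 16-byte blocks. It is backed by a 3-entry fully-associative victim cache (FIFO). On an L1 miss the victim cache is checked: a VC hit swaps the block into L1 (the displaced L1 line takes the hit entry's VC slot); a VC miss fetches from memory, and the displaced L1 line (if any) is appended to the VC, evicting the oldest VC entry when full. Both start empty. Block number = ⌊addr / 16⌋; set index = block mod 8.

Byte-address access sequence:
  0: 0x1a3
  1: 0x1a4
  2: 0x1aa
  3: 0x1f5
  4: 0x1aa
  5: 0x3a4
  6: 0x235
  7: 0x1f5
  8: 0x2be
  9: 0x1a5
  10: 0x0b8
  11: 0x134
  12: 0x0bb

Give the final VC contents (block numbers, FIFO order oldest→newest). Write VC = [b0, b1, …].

VC = [35, 43, 19]

  [0] addr=0x1a3 blk=26 s=2: MISS | VC []
  [1] addr=0x1a4 blk=26 s=2: L1-HIT | VC []
  [2] addr=0x1aa blk=26 s=2: L1-HIT | VC []
  [3] addr=0x1f5 blk=31 s=7: MISS | VC []
  [4] addr=0x1aa blk=26 s=2: L1-HIT | VC []
  [5] addr=0x3a4 blk=58 s=2: MISS | VC [26]
  [6] addr=0x235 blk=35 s=3: MISS | VC [26]
  [7] addr=0x1f5 blk=31 s=7: L1-HIT | VC [26]
  [8] addr=0x2be blk=43 s=3: MISS | VC [26, 35]
  [9] addr=0x1a5 blk=26 s=2: VC-HIT | VC [58, 35]
  [10] addr=0xb8 blk=11 s=3: MISS | VC [58, 35, 43]
  [11] addr=0x134 blk=19 s=3: MISS | VC [35, 43, 11]
  [12] addr=0xbb blk=11 s=3: VC-HIT | VC [35, 43, 19]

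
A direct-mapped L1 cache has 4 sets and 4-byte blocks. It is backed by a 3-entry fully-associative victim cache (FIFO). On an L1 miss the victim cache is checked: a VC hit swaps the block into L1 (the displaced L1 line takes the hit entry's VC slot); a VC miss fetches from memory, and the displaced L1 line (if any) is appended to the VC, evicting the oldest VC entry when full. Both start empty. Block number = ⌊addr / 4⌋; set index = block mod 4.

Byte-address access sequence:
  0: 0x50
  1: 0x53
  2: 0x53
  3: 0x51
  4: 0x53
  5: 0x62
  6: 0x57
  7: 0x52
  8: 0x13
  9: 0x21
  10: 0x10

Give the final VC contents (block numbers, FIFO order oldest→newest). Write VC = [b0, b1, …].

VC = [24, 20, 8]

0: 0x50 (blk 20, set 0) → MISS  vc=[]
1: 0x53 (blk 20, set 0) → L1-HIT  vc=[]
2: 0x53 (blk 20, set 0) → L1-HIT  vc=[]
3: 0x51 (blk 20, set 0) → L1-HIT  vc=[]
4: 0x53 (blk 20, set 0) → L1-HIT  vc=[]
5: 0x62 (blk 24, set 0) → MISS  vc=[20]
6: 0x57 (blk 21, set 1) → MISS  vc=[20]
7: 0x52 (blk 20, set 0) → VC-HIT  vc=[24]
8: 0x13 (blk 4, set 0) → MISS  vc=[24, 20]
9: 0x21 (blk 8, set 0) → MISS  vc=[24, 20, 4]
10: 0x10 (blk 4, set 0) → VC-HIT  vc=[24, 20, 8]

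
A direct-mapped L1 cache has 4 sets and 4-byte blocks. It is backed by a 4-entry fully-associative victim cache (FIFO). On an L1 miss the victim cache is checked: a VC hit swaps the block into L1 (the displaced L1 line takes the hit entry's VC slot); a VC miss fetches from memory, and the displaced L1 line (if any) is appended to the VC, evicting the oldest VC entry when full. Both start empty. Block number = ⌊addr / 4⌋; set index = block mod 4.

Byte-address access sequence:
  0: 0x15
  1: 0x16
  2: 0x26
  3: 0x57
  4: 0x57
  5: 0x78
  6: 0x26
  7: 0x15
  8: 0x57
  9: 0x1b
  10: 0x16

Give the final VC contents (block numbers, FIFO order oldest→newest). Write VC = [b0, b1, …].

#0 0x15→b5/s1 MISS; vc=[]
#1 0x16→b5/s1 L1-HIT; vc=[]
#2 0x26→b9/s1 MISS; vc=[5]
#3 0x57→b21/s1 MISS; vc=[5,9]
#4 0x57→b21/s1 L1-HIT; vc=[5,9]
#5 0x78→b30/s2 MISS; vc=[5,9]
#6 0x26→b9/s1 VC-HIT; vc=[5,21]
#7 0x15→b5/s1 VC-HIT; vc=[9,21]
#8 0x57→b21/s1 VC-HIT; vc=[9,5]
#9 0x1b→b6/s2 MISS; vc=[9,5,30]
#10 0x16→b5/s1 VC-HIT; vc=[9,21,30]

VC = [9, 21, 30]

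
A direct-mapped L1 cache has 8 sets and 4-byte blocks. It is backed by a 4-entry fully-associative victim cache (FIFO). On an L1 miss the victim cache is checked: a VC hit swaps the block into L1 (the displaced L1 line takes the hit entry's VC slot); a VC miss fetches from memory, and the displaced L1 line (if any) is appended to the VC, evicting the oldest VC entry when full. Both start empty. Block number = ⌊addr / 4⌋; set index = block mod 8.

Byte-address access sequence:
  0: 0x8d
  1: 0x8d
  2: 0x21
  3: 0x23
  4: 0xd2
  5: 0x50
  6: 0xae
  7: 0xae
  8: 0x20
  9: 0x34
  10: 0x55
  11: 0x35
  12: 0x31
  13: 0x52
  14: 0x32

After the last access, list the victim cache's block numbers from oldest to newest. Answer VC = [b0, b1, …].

#0 0x8d→b35/s3 MISS; vc=[]
#1 0x8d→b35/s3 L1-HIT; vc=[]
#2 0x21→b8/s0 MISS; vc=[]
#3 0x23→b8/s0 L1-HIT; vc=[]
#4 0xd2→b52/s4 MISS; vc=[]
#5 0x50→b20/s4 MISS; vc=[52]
#6 0xae→b43/s3 MISS; vc=[52,35]
#7 0xae→b43/s3 L1-HIT; vc=[52,35]
#8 0x20→b8/s0 L1-HIT; vc=[52,35]
#9 0x34→b13/s5 MISS; vc=[52,35]
#10 0x55→b21/s5 MISS; vc=[52,35,13]
#11 0x35→b13/s5 VC-HIT; vc=[52,35,21]
#12 0x31→b12/s4 MISS; vc=[52,35,21,20]
#13 0x52→b20/s4 VC-HIT; vc=[52,35,21,12]
#14 0x32→b12/s4 VC-HIT; vc=[52,35,21,20]

VC = [52, 35, 21, 20]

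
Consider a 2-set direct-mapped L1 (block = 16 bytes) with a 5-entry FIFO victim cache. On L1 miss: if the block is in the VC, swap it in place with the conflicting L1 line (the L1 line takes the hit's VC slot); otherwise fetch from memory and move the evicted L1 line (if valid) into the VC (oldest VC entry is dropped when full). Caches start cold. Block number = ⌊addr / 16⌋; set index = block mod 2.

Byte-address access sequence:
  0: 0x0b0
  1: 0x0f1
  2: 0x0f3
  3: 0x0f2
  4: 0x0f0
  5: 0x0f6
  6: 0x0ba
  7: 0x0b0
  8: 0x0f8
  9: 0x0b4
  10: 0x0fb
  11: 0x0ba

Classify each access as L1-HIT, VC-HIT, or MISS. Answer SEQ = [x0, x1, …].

SEQ = [MISS, MISS, L1-HIT, L1-HIT, L1-HIT, L1-HIT, VC-HIT, L1-HIT, VC-HIT, VC-HIT, VC-HIT, VC-HIT]

  [0] addr=0xb0 blk=11 s=1: MISS | VC []
  [1] addr=0xf1 blk=15 s=1: MISS | VC [11]
  [2] addr=0xf3 blk=15 s=1: L1-HIT | VC [11]
  [3] addr=0xf2 blk=15 s=1: L1-HIT | VC [11]
  [4] addr=0xf0 blk=15 s=1: L1-HIT | VC [11]
  [5] addr=0xf6 blk=15 s=1: L1-HIT | VC [11]
  [6] addr=0xba blk=11 s=1: VC-HIT | VC [15]
  [7] addr=0xb0 blk=11 s=1: L1-HIT | VC [15]
  [8] addr=0xf8 blk=15 s=1: VC-HIT | VC [11]
  [9] addr=0xb4 blk=11 s=1: VC-HIT | VC [15]
  [10] addr=0xfb blk=15 s=1: VC-HIT | VC [11]
  [11] addr=0xba blk=11 s=1: VC-HIT | VC [15]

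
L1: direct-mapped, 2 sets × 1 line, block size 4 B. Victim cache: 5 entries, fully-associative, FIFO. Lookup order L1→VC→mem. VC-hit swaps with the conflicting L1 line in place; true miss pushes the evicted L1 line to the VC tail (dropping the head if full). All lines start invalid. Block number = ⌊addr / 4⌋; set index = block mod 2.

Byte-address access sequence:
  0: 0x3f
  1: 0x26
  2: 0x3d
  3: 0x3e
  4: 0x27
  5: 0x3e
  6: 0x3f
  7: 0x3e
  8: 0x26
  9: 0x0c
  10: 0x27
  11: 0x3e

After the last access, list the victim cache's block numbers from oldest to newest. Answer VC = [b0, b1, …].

VC = [9, 3]

#0 0x3f→b15/s1 MISS; vc=[]
#1 0x26→b9/s1 MISS; vc=[15]
#2 0x3d→b15/s1 VC-HIT; vc=[9]
#3 0x3e→b15/s1 L1-HIT; vc=[9]
#4 0x27→b9/s1 VC-HIT; vc=[15]
#5 0x3e→b15/s1 VC-HIT; vc=[9]
#6 0x3f→b15/s1 L1-HIT; vc=[9]
#7 0x3e→b15/s1 L1-HIT; vc=[9]
#8 0x26→b9/s1 VC-HIT; vc=[15]
#9 0xc→b3/s1 MISS; vc=[15,9]
#10 0x27→b9/s1 VC-HIT; vc=[15,3]
#11 0x3e→b15/s1 VC-HIT; vc=[9,3]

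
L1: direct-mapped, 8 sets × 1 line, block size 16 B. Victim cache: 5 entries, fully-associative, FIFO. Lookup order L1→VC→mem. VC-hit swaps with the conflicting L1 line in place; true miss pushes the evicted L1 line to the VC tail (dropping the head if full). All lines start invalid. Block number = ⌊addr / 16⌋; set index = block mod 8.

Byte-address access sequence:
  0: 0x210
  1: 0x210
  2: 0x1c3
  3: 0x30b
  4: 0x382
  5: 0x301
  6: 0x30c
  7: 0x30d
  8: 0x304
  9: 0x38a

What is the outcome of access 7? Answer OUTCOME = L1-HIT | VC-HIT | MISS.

OUTCOME = L1-HIT

0: 0x210 (blk 33, set 1) → MISS  vc=[]
1: 0x210 (blk 33, set 1) → L1-HIT  vc=[]
2: 0x1c3 (blk 28, set 4) → MISS  vc=[]
3: 0x30b (blk 48, set 0) → MISS  vc=[]
4: 0x382 (blk 56, set 0) → MISS  vc=[48]
5: 0x301 (blk 48, set 0) → VC-HIT  vc=[56]
6: 0x30c (blk 48, set 0) → L1-HIT  vc=[56]
7: 0x30d (blk 48, set 0) → L1-HIT  vc=[56]
8: 0x304 (blk 48, set 0) → L1-HIT  vc=[56]
9: 0x38a (blk 56, set 0) → VC-HIT  vc=[48]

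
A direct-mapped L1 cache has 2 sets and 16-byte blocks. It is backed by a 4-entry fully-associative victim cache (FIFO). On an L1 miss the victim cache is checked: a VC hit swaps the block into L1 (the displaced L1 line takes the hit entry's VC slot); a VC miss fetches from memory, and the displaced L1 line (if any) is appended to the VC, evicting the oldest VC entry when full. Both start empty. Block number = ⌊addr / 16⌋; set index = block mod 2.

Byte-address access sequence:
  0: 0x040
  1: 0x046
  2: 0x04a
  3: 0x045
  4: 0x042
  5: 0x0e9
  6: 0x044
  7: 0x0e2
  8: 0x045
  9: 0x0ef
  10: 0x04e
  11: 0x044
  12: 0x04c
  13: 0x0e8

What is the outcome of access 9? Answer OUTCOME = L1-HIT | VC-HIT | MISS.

#0 0x40→b4/s0 MISS; vc=[]
#1 0x46→b4/s0 L1-HIT; vc=[]
#2 0x4a→b4/s0 L1-HIT; vc=[]
#3 0x45→b4/s0 L1-HIT; vc=[]
#4 0x42→b4/s0 L1-HIT; vc=[]
#5 0xe9→b14/s0 MISS; vc=[4]
#6 0x44→b4/s0 VC-HIT; vc=[14]
#7 0xe2→b14/s0 VC-HIT; vc=[4]
#8 0x45→b4/s0 VC-HIT; vc=[14]
#9 0xef→b14/s0 VC-HIT; vc=[4]
#10 0x4e→b4/s0 VC-HIT; vc=[14]
#11 0x44→b4/s0 L1-HIT; vc=[14]
#12 0x4c→b4/s0 L1-HIT; vc=[14]
#13 0xe8→b14/s0 VC-HIT; vc=[4]

OUTCOME = VC-HIT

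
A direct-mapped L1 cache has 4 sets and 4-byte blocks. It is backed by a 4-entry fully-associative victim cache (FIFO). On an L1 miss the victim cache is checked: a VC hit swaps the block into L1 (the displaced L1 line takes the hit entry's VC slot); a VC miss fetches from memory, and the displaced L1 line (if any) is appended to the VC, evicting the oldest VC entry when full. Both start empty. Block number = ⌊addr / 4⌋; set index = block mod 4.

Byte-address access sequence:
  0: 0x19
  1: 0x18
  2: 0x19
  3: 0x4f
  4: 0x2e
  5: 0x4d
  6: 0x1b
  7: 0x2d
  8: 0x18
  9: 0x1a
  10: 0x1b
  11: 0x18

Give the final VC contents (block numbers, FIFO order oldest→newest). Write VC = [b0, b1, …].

0: 0x19 (blk 6, set 2) → MISS  vc=[]
1: 0x18 (blk 6, set 2) → L1-HIT  vc=[]
2: 0x19 (blk 6, set 2) → L1-HIT  vc=[]
3: 0x4f (blk 19, set 3) → MISS  vc=[]
4: 0x2e (blk 11, set 3) → MISS  vc=[19]
5: 0x4d (blk 19, set 3) → VC-HIT  vc=[11]
6: 0x1b (blk 6, set 2) → L1-HIT  vc=[11]
7: 0x2d (blk 11, set 3) → VC-HIT  vc=[19]
8: 0x18 (blk 6, set 2) → L1-HIT  vc=[19]
9: 0x1a (blk 6, set 2) → L1-HIT  vc=[19]
10: 0x1b (blk 6, set 2) → L1-HIT  vc=[19]
11: 0x18 (blk 6, set 2) → L1-HIT  vc=[19]

VC = [19]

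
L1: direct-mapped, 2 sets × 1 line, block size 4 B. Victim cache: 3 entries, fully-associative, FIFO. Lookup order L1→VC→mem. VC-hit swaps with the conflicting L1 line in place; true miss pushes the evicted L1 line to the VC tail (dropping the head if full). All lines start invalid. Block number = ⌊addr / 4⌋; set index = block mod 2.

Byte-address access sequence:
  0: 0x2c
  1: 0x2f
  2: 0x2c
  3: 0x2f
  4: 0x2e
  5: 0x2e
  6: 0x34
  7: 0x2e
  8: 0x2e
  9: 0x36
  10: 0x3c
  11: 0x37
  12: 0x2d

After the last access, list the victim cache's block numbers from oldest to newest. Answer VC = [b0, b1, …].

VC = [13, 15]

0: 0x2c (blk 11, set 1) → MISS  vc=[]
1: 0x2f (blk 11, set 1) → L1-HIT  vc=[]
2: 0x2c (blk 11, set 1) → L1-HIT  vc=[]
3: 0x2f (blk 11, set 1) → L1-HIT  vc=[]
4: 0x2e (blk 11, set 1) → L1-HIT  vc=[]
5: 0x2e (blk 11, set 1) → L1-HIT  vc=[]
6: 0x34 (blk 13, set 1) → MISS  vc=[11]
7: 0x2e (blk 11, set 1) → VC-HIT  vc=[13]
8: 0x2e (blk 11, set 1) → L1-HIT  vc=[13]
9: 0x36 (blk 13, set 1) → VC-HIT  vc=[11]
10: 0x3c (blk 15, set 1) → MISS  vc=[11, 13]
11: 0x37 (blk 13, set 1) → VC-HIT  vc=[11, 15]
12: 0x2d (blk 11, set 1) → VC-HIT  vc=[13, 15]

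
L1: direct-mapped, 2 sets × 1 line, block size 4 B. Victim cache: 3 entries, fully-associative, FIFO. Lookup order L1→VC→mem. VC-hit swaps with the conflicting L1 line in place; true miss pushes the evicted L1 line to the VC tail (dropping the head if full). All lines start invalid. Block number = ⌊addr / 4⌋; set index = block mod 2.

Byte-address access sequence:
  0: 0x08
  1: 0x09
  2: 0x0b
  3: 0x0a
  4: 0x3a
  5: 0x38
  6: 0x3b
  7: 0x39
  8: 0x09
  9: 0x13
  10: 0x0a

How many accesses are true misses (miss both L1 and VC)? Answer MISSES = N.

#0 0x8→b2/s0 MISS; vc=[]
#1 0x9→b2/s0 L1-HIT; vc=[]
#2 0xb→b2/s0 L1-HIT; vc=[]
#3 0xa→b2/s0 L1-HIT; vc=[]
#4 0x3a→b14/s0 MISS; vc=[2]
#5 0x38→b14/s0 L1-HIT; vc=[2]
#6 0x3b→b14/s0 L1-HIT; vc=[2]
#7 0x39→b14/s0 L1-HIT; vc=[2]
#8 0x9→b2/s0 VC-HIT; vc=[14]
#9 0x13→b4/s0 MISS; vc=[14,2]
#10 0xa→b2/s0 VC-HIT; vc=[14,4]

MISSES = 3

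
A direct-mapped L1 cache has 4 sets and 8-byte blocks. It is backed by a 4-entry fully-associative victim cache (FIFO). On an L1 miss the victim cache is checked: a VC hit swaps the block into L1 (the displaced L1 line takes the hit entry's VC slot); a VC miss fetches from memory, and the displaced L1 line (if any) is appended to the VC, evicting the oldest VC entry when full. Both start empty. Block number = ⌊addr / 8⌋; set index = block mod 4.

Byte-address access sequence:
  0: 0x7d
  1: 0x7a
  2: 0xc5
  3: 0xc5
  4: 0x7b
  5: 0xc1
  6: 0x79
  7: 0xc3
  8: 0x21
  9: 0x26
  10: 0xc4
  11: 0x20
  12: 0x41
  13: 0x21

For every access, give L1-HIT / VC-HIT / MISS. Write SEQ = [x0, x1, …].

0: 0x7d (blk 15, set 3) → MISS  vc=[]
1: 0x7a (blk 15, set 3) → L1-HIT  vc=[]
2: 0xc5 (blk 24, set 0) → MISS  vc=[]
3: 0xc5 (blk 24, set 0) → L1-HIT  vc=[]
4: 0x7b (blk 15, set 3) → L1-HIT  vc=[]
5: 0xc1 (blk 24, set 0) → L1-HIT  vc=[]
6: 0x79 (blk 15, set 3) → L1-HIT  vc=[]
7: 0xc3 (blk 24, set 0) → L1-HIT  vc=[]
8: 0x21 (blk 4, set 0) → MISS  vc=[24]
9: 0x26 (blk 4, set 0) → L1-HIT  vc=[24]
10: 0xc4 (blk 24, set 0) → VC-HIT  vc=[4]
11: 0x20 (blk 4, set 0) → VC-HIT  vc=[24]
12: 0x41 (blk 8, set 0) → MISS  vc=[24, 4]
13: 0x21 (blk 4, set 0) → VC-HIT  vc=[24, 8]

SEQ = [MISS, L1-HIT, MISS, L1-HIT, L1-HIT, L1-HIT, L1-HIT, L1-HIT, MISS, L1-HIT, VC-HIT, VC-HIT, MISS, VC-HIT]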